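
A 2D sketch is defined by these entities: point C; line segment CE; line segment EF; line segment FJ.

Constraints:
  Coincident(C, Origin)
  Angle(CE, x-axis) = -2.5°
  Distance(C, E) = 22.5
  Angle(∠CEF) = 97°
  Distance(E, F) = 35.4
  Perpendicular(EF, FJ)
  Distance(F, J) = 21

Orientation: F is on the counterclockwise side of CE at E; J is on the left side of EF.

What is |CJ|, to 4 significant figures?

38.17

C is at the origin; CE runs at -2.5° with length 22.5, so E = 22.5·(cos -2.5°, sin -2.5°) = (22.48, -0.9814). ∠CEF = 97.0°, so EF runs at -2.5° + (180° − 97.0°) = 80.50° from the x-axis; with |EF| = 35.4, F = E + 35.4·(cos 80.50°, sin 80.50°) = (28.32, 33.93). EF ⟂ FJ; with |FJ| = 21.0 on the left of EF, J = F + 21.0·(-0.9863, 0.1650) = (7.609, 37.40). Then |CJ| = |J − C| = 38.17.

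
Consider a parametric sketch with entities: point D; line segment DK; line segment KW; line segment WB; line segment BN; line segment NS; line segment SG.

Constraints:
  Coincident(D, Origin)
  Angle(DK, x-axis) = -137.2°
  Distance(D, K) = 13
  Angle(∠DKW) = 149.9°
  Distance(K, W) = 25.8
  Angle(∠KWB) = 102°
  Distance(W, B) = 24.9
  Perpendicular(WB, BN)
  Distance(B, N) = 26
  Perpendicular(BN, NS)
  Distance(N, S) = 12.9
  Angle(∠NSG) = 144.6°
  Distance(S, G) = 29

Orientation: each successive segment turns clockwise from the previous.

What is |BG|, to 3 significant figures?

37.7

D is at the origin; DK runs at -137.2° with length 13.0, so K = (-9.54, -8.83). ∠DKW = 149.9° gives KW at -167° from the x-axis; with |KW| = 25.8, W = (-34.7, -14.5). ∠KWB = 102.0° gives WB at 115° from the x-axis; with |WB| = 24.9, B = (-45.1, 8.12). WB is perpendicular to BN, so BN runs at 24.7°; with |BN| = 26.0, N = (-21.5, 19.0). The perpendicularity gives NS at right angles to BN, so NS runs at -65.3°; with |NS| = 12.9, S = (-16.1, 7.26). ∠NSG = 144.6° gives SG at -101° from the x-axis; with |SG| = 29.0, G = (-21.5, -21.2). Then |BG| = |G − B| = 37.7.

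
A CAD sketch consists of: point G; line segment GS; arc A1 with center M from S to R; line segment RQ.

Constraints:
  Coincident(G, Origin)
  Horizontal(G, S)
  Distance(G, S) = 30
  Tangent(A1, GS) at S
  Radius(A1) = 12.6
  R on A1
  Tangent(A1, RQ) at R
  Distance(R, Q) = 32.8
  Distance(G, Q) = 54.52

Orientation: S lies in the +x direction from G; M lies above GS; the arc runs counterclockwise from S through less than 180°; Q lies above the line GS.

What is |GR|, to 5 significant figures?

45.119

G is at the origin; G and S share the same y with |GS| = 30.0 and S on the +x side, so S = (30.000, 0.0000). The tangent condition forces MS to be normal to GS, so M = S + (0, 12.6) = (30.000, 12.600). Since MR ⟂ RQ (tangency), |MQ| = √(12.6² + 32.8²) = 35.137 regardless of where R sits on A1. So Q lies on both circle(G, 54.52) and circle(M, 35.137); the above-GS intersection is Q = (26.628, 47.575). R is the foot of the tangent from Q: R = (41.274, 18.226).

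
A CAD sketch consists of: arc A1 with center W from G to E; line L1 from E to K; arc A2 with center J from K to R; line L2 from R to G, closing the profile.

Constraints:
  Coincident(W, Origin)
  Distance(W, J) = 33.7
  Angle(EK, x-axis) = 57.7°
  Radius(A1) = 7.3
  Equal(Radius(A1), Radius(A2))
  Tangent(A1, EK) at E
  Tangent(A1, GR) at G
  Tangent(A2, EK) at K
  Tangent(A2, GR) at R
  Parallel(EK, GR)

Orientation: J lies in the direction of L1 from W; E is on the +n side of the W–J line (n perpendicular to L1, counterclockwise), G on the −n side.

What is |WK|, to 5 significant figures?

34.482

The slot axis is L1's direction at 57.7°, so u = (cos 57.7°, sin 57.7°) = (0.53435, 0.84526) and n = (−sin 57.7°, cos 57.7°) = (-0.84526, 0.53435). W is at the origin and J lies 33.7 along u from W, so J = 33.7·u = (18.008, 28.485). Tangency of A1 to both parallel lines with radius 7.3 puts E and G at W ± 7.3·n: E = (-6.1704, 3.9008), G = (6.1704, -3.9008). Equal radii place K and R the same way about J: K = J + 7.3·n = (11.837, 32.386), R = J − 7.3·n = (24.178, 24.585). Then |WK| = |K − W| = 34.482.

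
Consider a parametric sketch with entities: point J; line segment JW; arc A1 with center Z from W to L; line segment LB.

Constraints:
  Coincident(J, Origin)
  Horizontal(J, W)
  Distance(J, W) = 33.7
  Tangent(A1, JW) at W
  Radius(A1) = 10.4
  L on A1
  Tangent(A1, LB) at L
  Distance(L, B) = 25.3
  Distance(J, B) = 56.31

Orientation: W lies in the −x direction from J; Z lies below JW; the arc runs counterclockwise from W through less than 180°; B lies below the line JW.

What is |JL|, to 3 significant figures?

45.4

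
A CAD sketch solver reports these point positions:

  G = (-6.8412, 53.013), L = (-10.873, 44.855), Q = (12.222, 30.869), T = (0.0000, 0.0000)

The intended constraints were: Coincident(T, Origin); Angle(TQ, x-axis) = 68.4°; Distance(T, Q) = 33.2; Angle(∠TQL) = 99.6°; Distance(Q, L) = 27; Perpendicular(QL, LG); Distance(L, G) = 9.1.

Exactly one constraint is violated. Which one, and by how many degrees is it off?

Perpendicular(QL, LG) — off by 4.90°.

T = (0.00, 0.00) ✓; TQ at 68.40° ✓; |TQ| = 33.20 ✓; ∠TQL = 99.60° ✓; |QL| = 27.00 ✓; ∠(QL, LG) = 85.10° ✗; |LG| = 9.100 ✓.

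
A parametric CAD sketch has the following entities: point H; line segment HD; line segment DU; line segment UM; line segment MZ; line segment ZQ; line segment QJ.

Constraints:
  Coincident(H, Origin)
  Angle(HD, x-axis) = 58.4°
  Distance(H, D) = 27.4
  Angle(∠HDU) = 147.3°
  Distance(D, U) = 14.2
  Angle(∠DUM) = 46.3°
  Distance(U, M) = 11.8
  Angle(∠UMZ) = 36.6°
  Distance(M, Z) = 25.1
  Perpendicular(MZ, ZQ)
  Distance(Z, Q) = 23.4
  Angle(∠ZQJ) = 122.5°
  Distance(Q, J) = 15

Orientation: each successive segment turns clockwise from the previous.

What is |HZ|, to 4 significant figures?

44.83

H is at the origin; HD runs at 58.4° with length 27.4, so D = (14.36, 23.34). ∠HDU = 147.3° gives DU at 25.70° from the x-axis; with |DU| = 14.2, U = (27.15, 29.50). ∠DUM = 46.3° gives UM at -108.0° from the x-axis; with |UM| = 11.8, M = (23.51, 18.27). ∠UMZ = 36.6° gives MZ at 108.6° from the x-axis; with |MZ| = 25.1, Z = (15.50, 42.06). Then |HZ| = |Z − H| = 44.83.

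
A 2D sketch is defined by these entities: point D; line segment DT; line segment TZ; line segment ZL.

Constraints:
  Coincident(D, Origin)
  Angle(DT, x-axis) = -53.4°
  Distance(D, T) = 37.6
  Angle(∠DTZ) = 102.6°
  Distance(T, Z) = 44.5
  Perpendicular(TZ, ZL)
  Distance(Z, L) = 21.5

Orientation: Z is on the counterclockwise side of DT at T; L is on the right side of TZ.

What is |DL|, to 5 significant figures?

78.512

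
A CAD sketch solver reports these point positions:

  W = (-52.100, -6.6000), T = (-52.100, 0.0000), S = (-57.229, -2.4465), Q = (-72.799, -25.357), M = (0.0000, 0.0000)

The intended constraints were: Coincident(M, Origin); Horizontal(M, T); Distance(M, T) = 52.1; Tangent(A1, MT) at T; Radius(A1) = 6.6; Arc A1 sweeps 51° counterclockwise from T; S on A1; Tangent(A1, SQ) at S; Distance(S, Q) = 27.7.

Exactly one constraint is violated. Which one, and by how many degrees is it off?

Tangent(A1, SQ) at S — off by 4.80°.

M = (0.00, 0.00) ✓; M.y = 0.00, T.y = 0.00 ✓; |MT| = 52.10 ✓; ∠(WT, TM) = 90.00° ✓; |WT| = 6.600 ✓; bearing(W→S) − bearing(W→T) = 51.00° ✓; |WS| = 6.600 ✓; ∠(WS, SQ) = 85.20° ✗; |SQ| = 27.70 ✓.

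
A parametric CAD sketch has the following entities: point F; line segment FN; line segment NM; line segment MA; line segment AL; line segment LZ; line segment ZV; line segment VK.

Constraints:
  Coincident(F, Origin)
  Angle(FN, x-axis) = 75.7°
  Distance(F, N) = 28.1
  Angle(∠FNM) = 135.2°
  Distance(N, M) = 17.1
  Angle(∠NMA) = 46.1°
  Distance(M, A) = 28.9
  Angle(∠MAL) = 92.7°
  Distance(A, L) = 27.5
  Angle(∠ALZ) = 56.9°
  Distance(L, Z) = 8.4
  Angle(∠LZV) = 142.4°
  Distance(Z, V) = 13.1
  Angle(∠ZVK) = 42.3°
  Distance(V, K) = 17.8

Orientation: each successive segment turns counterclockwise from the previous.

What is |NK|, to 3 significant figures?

23.1

F is at the origin; FN runs at 75.7° with length 28.1, so N = (6.94, 27.2). ∠FNM = 135.2° gives NM at 120° from the x-axis; with |NM| = 17.1, M = (-1.74, 42.0). ∠NMA = 46.1° gives MA at -106° from the x-axis; with |MA| = 28.9, A = (-9.51, 14.1). ∠MAL = 92.7° gives AL at -18.3° from the x-axis; with |AL| = 27.5, L = (16.6, 5.49). ∠ALZ = 56.9° gives LZ at 105° from the x-axis; with |LZ| = 8.4, Z = (14.5, 13.6). ∠LZV = 142.4° gives ZV at 142° from the x-axis; with |ZV| = 13.1, V = (4.07, 21.6). ∠ZVK = 42.3° gives VK at -79.9° from the x-axis; with |VK| = 17.8, K = (7.20, 4.08). Then |NK| = |K − N| = 23.1.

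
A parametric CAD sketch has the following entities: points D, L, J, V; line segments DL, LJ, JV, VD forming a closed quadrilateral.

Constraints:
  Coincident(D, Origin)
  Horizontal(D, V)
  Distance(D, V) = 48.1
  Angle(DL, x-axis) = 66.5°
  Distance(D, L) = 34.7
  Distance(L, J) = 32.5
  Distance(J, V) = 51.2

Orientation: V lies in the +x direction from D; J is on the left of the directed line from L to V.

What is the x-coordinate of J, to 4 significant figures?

40.36

Checks: |LJ| = 32.50 ✓; |JV| = 51.20 ✓.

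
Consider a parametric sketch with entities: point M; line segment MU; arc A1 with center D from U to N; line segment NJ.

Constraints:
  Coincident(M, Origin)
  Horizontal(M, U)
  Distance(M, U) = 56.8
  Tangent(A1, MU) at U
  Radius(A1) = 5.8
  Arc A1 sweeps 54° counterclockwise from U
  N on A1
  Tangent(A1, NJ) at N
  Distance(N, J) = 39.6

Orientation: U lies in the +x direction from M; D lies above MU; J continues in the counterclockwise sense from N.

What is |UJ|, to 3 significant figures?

44.4

On A1, U sits at bearing -90° from D; a 54° counterclockwise sweep puts N at bearing -36°, so N = D + 5.8·(cos -36°, sin -36°) = (61.5, 2.39). A1 meets NJ tangentially, so DN is at right angles to NJ, so NJ runs along (−sin -36°, cos -36°); with |NJ| = 39.6, J = (84.8, 34.4). Then |UJ| = |J − U| = 44.4.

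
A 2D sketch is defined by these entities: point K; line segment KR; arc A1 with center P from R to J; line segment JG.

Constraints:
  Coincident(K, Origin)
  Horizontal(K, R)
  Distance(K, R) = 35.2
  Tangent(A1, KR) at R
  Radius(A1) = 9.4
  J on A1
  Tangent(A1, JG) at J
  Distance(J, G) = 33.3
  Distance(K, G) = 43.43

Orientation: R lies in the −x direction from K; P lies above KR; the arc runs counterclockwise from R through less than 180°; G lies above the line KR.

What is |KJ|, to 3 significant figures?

27.0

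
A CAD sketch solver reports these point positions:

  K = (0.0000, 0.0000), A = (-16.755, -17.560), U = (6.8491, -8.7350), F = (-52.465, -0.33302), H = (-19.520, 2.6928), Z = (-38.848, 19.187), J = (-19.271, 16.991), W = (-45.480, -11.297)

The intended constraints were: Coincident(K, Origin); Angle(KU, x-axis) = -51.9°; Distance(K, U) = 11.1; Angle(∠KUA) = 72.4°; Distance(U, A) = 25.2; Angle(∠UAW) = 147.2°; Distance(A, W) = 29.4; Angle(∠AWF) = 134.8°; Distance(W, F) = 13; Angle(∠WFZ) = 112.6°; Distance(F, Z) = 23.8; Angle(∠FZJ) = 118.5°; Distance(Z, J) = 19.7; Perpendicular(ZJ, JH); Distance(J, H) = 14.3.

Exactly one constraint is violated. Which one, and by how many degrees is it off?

Perpendicular(ZJ, JH) — off by 5.40°.

K = (0.00, 0.00) ✓; KU at -51.90° ✓; |KU| = 11.10 ✓; ∠KUA = 72.40° ✓; |UA| = 25.20 ✓; ∠UAW = 147.2° ✓; |AW| = 29.40 ✓; ∠AWF = 134.8° ✓; |WF| = 13.00 ✓; ∠WFZ = 112.6° ✓; |FZ| = 23.80 ✓; ∠FZJ = 118.5° ✓; |ZJ| = 19.70 ✓; ∠(ZJ, JH) = 84.60° ✗; |JH| = 14.30 ✓.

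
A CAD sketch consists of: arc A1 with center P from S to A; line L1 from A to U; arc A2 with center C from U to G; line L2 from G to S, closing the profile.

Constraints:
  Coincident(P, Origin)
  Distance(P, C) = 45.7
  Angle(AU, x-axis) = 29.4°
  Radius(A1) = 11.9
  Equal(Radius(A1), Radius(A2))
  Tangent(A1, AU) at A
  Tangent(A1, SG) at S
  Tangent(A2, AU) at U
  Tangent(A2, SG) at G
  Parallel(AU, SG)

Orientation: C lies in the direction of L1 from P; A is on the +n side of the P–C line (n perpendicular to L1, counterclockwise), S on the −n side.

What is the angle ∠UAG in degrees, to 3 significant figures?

27.5°

Tangency of A1 to both parallel lines with radius 11.9 puts A and S at P ± 11.9·n: A = (-5.84, 10.4), S = (5.84, -10.4). Equal radii place U and G the same way about C: U = C + 11.9·n = (34.0, 32.8), G = C − 11.9·n = (45.7, 12.1). Then cos ∠UAG = AU·AG / (|AU||AG|), giving 27.5°.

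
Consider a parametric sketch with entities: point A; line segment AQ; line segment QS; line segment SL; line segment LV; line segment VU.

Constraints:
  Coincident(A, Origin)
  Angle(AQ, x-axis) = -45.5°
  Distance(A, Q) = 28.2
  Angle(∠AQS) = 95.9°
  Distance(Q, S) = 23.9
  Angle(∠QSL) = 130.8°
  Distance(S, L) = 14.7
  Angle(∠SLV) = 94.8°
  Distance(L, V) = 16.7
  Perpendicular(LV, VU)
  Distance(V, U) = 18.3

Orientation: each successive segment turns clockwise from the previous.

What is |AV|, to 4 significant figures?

25.22

∠QSL = 130.8° gives SL at -178.8° from the x-axis; with |SL| = 14.7, L = (-10.17, -38.84). ∠SLV = 94.8° gives LV at 96.00° from the x-axis; with |LV| = 16.7, V = (-11.91, -22.23). Then |AV| = |V − A| = 25.22.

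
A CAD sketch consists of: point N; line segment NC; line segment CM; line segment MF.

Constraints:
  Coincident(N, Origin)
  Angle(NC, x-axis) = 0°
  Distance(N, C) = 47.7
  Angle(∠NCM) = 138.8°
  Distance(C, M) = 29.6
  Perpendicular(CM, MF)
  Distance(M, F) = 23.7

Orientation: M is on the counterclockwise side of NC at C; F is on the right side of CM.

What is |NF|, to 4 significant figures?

85.60

N is at the origin; NC runs at 0.0° with length 47.7, so C = 47.7·(cos 0.0°, sin 0.0°) = (47.70, 0.000). ∠NCM = 138.8°, so CM runs at 0.0° + (180° − 138.8°) = 41.20° from the x-axis; with |CM| = 29.6, M = C + 29.6·(cos 41.20°, sin 41.20°) = (69.97, 19.50). CM is perpendicular to MF; with |MF| = 23.7 on the right of CM, F = M + 23.7·(0.6587, -0.7524) = (85.58, 1.665). Then |NF| = |F − N| = 85.60.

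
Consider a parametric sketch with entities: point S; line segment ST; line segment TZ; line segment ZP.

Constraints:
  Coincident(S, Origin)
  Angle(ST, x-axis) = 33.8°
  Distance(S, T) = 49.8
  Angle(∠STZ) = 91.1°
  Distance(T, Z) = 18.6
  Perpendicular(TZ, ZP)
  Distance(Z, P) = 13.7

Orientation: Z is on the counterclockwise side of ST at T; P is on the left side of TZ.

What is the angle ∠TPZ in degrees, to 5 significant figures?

53.626°

S is at the origin; ST runs at 33.8° with length 49.8, so T = 49.8·(cos 33.8°, sin 33.8°) = (41.383, 27.704). ∠STZ = 91.1°, so TZ runs at 33.8° + (180° − 91.1°) = 122.70° from the x-axis; with |TZ| = 18.6, Z = T + 18.6·(cos 122.70°, sin 122.70°) = (31.335, 43.356). TZ is perpendicular to ZP; with |ZP| = 13.7 on the left of TZ, P = Z + 13.7·(-0.84151, -0.54024) = (19.806, 35.954). Then cos ∠TPZ = PT·PZ / (|PT||PZ|), giving 53.626°.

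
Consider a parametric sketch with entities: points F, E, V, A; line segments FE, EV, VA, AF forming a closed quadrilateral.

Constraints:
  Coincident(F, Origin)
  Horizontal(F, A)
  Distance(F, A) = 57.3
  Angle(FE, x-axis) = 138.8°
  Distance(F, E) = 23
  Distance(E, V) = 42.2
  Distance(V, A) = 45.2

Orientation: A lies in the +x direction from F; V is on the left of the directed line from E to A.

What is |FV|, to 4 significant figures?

36.70

Checks: |EV| = 42.20 ✓; |VA| = 45.20 ✓.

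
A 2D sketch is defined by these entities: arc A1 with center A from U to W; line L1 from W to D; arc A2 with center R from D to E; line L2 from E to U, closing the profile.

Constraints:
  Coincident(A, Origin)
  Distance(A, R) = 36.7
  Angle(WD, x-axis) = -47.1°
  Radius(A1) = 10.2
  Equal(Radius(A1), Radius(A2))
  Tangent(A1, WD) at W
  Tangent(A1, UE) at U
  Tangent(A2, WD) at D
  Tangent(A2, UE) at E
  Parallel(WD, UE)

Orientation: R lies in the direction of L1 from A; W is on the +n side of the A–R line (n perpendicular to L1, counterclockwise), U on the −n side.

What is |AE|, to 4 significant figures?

38.09

Tangency of A1 to both parallel lines with radius 10.2 puts W and U at A ± 10.2·n: W = (7.472, 6.943), U = (-7.472, -6.943). Equal radii place D and E the same way about R: D = R + 10.2·n = (32.45, -19.94), E = R − 10.2·n = (17.51, -33.83). Then |AE| = |E − A| = 38.09.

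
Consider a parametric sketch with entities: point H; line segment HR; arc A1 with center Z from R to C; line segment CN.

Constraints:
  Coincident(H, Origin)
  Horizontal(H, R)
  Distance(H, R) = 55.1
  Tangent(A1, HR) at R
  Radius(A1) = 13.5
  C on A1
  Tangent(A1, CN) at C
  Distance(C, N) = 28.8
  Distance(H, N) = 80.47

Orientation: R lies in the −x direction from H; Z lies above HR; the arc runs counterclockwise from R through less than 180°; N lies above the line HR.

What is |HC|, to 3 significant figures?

52.1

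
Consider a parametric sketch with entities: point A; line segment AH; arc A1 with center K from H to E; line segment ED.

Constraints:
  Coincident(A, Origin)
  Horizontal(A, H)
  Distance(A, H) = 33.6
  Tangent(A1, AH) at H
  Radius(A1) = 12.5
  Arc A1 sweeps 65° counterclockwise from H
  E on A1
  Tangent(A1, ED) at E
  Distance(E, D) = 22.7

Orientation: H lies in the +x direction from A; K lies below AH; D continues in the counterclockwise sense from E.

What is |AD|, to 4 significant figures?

30.55

A is at the origin; AH is horizontal with |AH| = 33.6 and H on the +x side, so H = (33.60, 0.000). Tangency of A1 to AH means the radius KH is perpendicular to AH, so K = H + (0, -12.5) = (33.60, -12.50). On A1, H sits at bearing 90° from K; a 65° counterclockwise sweep puts E at bearing 155°, so E = K + 12.5·(cos 155°, sin 155°) = (22.27, -7.217). Since A1 is tangent to ED there, KE ⟂ ED, so ED runs along (−sin 155°, cos 155°); with |ED| = 22.7, D = (12.68, -27.79). Then |AD| = |D − A| = 30.55.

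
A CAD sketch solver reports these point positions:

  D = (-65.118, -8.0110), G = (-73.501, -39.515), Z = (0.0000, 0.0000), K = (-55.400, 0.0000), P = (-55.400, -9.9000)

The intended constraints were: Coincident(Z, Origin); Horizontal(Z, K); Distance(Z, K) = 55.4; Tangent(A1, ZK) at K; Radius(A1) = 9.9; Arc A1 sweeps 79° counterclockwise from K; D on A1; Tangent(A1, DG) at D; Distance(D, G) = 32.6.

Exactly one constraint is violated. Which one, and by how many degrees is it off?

Tangent(A1, DG) at D — off by 3.90°.

Z = (0.00, 0.00) ✓; Z.y = 0.00, K.y = 0.00 ✓; |ZK| = 55.40 ✓; ∠(PK, KZ) = 90.00° ✓; |PK| = 9.900 ✓; bearing(P→D) − bearing(P→K) = 79.00° ✓; |PD| = 9.900 ✓; ∠(PD, DG) = 93.90° ✗; |DG| = 32.60 ✓.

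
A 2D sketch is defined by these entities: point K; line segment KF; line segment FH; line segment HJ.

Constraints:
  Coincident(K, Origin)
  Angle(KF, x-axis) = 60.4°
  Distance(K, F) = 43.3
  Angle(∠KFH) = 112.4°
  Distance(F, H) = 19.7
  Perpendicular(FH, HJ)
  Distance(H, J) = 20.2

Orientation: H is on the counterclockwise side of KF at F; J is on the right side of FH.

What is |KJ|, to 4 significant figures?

70.27

∠KFH = 112.4°, so FH runs at 60.4° + (180° − 112.4°) = 128.0° from the x-axis; with |FH| = 19.7, H = F + 19.7·(cos 128.0°, sin 128.0°) = (9.259, 53.17). The perpendicularity gives HJ at right angles to FH; with |HJ| = 20.2 on the right of FH, J = H + 20.2·(0.7880, 0.6157) = (25.18, 65.61). Then |KJ| = |J − K| = 70.27.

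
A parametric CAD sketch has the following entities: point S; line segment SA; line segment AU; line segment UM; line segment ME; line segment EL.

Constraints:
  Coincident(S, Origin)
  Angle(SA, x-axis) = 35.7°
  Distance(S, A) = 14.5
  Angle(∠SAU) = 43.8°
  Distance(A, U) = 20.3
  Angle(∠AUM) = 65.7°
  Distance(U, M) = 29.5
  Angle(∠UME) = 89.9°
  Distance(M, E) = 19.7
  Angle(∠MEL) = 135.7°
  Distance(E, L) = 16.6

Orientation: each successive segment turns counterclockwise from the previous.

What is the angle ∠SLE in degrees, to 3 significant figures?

54.3°

∠UME = 89.9° gives ME at 16.3° from the x-axis; with |ME| = 19.7, E = (18.8, -11.5). ∠MEL = 135.7° gives EL at 60.6° from the x-axis; with |EL| = 16.6, L = (27.0, 2.98). Then cos ∠SLE = LS·LE / (|LS||LE|), giving 54.3°.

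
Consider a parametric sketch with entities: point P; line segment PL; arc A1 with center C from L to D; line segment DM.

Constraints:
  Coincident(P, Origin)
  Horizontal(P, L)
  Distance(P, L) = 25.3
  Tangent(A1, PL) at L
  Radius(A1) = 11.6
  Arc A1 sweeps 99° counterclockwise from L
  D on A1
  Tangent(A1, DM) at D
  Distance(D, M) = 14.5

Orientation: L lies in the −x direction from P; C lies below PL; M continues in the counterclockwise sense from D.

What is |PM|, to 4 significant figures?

44.26

On A1, L sits at bearing 90° from C; a 99° counterclockwise sweep puts D at bearing 189°, so D = C + 11.6·(cos 189°, sin 189°) = (-36.76, -13.41). Tangency of A1 to DM means the radius CD is perpendicular to DM, so DM runs along (−sin 189°, cos 189°); with |DM| = 14.5, M = (-34.49, -27.74). Then |PM| = |M − P| = 44.26.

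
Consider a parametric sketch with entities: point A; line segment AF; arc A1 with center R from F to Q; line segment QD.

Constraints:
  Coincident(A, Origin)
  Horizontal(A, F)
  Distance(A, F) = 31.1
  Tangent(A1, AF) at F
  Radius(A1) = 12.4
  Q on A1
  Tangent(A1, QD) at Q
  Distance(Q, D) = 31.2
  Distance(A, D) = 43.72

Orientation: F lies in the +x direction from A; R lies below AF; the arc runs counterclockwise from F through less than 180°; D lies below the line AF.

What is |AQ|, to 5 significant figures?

21.584

A is at the origin; A and F share the same y with |AF| = 31.1 and F on the +x side, so F = (31.100, 0.0000). Tangency of A1 to AF means the radius RF is perpendicular to AF, so R = F + (0, -12.4) = (31.100, -12.400). Since RQ ⟂ QD (tangency), |RD| = √(12.4² + 31.2²) = 33.574 regardless of where Q sits on A1. So D lies on both circle(A, 43.72) and circle(R, 33.574); the below-AF intersection is D = (14.135, -41.372). Q is the foot of the tangent from D: Q = (18.842, -10.529).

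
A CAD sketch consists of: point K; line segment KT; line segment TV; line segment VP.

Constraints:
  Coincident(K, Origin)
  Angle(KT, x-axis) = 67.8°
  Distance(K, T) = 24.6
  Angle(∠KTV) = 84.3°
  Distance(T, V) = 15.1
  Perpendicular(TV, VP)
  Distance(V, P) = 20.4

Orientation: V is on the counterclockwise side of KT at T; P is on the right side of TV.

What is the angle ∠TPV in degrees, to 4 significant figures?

36.51°

∠KTV = 84.3°, so TV runs at 67.8° + (180° − 84.3°) = 163.5° from the x-axis; with |TV| = 15.1, V = T + 15.1·(cos 163.5°, sin 163.5°) = (-5.183, 27.07). TV ⟂ VP; with |VP| = 20.4 on the right of TV, P = V + 20.4·(0.2840, 0.9588) = (0.6106, 46.62). Then cos ∠TPV = PT·PV / (|PT||PV|), giving 36.51°.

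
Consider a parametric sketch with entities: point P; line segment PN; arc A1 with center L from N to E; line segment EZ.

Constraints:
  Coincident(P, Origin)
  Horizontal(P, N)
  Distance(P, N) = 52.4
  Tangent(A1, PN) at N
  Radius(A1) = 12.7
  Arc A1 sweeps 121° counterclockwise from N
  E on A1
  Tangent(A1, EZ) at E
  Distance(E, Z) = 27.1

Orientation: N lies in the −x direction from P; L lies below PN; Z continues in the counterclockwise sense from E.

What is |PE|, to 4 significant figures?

66.15

P is at the origin; P and N share the same y with |PN| = 52.4 and N on the −x side, so N = (-52.40, 0.000). A1 meets PN tangentially, so LN is at right angles to PN, so L = N + (0, -12.7) = (-52.40, -12.70). On A1, N sits at bearing 90° from L; a 121° counterclockwise sweep puts E at bearing 211°, so E = L + 12.7·(cos 211°, sin 211°) = (-63.29, -19.24). Then |PE| = |E − P| = 66.15.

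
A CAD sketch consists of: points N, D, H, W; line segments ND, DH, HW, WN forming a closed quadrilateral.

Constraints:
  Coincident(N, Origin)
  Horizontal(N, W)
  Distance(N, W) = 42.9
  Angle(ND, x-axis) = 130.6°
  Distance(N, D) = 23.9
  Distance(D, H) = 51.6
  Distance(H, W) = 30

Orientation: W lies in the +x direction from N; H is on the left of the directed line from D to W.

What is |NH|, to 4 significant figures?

45.33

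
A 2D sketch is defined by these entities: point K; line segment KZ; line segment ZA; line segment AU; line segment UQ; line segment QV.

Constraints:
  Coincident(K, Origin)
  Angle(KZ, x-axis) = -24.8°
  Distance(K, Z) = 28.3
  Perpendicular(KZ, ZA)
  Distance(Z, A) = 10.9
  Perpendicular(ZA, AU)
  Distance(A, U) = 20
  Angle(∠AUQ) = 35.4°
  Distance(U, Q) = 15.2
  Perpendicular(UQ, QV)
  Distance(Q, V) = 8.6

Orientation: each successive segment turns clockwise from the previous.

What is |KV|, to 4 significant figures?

27.24

∠AUQ = 35.4° gives UQ at 10.60° from the x-axis; with |UQ| = 15.2, Q = (17.90, -10.58). UQ is perpendicular to QV, so QV runs at -79.40°; with |QV| = 8.6, V = (19.49, -19.03). Then |KV| = |V − K| = 27.24.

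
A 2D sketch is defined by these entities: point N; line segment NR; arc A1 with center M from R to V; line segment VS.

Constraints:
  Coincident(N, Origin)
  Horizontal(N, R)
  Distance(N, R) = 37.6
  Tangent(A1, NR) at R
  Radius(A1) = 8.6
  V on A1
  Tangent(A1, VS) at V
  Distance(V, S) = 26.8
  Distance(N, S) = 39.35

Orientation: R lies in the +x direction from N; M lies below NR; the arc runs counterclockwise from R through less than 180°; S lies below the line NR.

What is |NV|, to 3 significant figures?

30.0

N is at the origin; NR is horizontal with |NR| = 37.6 and R on the +x side, so R = (37.6, 0.00). A1 meets NR tangentially, so MR is at right angles to NR, so M = R + (0, -8.6) = (37.6, -8.60). Since MV ⟂ VS (tangency), |MS| = √(8.6² + 26.8²) = 28.1 regardless of where V sits on A1. So S lies on both circle(N, 39.35) and circle(M, 28.1); the below-NR intersection is S = (22.4, -32.3). V is the foot of the tangent from S: V = (29.3, -6.41).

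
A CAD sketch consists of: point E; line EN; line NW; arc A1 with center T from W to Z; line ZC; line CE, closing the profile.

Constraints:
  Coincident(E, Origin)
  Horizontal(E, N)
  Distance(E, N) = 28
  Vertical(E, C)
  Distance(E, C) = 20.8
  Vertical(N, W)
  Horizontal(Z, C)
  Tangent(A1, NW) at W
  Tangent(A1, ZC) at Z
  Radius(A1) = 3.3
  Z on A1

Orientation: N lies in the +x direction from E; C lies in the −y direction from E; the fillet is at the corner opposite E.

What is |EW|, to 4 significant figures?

33.02

E is at the origin; EN is horizontal with |EN| = 28.0 and N on the +x side, so N = (28.00, 0.000). E and C share the same x with |EC| = 20.8 and C on the −y side, so C = (0.000, -20.80). The virtual corner opposite E is at (28.00, -20.80). Tangency of A1 to NW means the radius TW is perpendicular to NW and since A1 is tangent to ZC there, TZ ⟂ ZC, with radius 3.3, so the center T sits 3.3 in from both sides at T = (24.70, -17.50). That places the tangent points at W = (28.00, -17.50) on NW and Z = (24.70, -20.80) on ZC. Then |EW| = |W − E| = 33.02.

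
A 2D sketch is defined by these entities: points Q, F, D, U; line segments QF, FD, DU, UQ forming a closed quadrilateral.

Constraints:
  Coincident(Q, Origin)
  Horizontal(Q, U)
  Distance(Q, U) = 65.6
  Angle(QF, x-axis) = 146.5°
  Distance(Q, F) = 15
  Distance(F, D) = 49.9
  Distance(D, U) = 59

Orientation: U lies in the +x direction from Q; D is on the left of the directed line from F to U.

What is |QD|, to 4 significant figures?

48.53

Q is at the origin; Q and U share the same y with |QU| = 65.6 and U in +x, so U = (65.6, 0). QF runs at 146.5° with |QF| = 15.0, so F = (-12.51, 8.279). D is determined by |FD| = 49.9 and |DU| = 59.0 together: it lies at the intersection of circle(F, 49.9) and circle(U, 59.0). With |FU| = 78.55, the foot of the radical line on FU is 32.96 from F and the perpendicular offset is √(49.9² − 32.96²) = 37.46. Taking the left-of-FU solution: D = (24.22, 42.06).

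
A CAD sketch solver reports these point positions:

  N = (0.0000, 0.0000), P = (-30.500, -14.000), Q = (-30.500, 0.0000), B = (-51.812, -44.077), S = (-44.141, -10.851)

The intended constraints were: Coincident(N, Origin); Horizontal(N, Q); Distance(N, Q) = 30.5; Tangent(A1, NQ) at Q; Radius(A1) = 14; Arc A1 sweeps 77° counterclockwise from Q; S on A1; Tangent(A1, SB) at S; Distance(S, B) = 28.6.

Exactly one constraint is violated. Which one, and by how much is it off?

Distance(S, B) = 28.6 — off by 5.50.

N = (0.00, 0.00) ✓; N.y = 0.00, Q.y = 0.00 ✓; |NQ| = 30.50 ✓; ∠(PQ, QN) = 90.00° ✓; |PQ| = 14.00 ✓; bearing(P→S) − bearing(P→Q) = 77.00° ✓; |PS| = 14.00 ✓; ∠(PS, SB) = 90.00° ✓; |SB| = 34.10 ✗.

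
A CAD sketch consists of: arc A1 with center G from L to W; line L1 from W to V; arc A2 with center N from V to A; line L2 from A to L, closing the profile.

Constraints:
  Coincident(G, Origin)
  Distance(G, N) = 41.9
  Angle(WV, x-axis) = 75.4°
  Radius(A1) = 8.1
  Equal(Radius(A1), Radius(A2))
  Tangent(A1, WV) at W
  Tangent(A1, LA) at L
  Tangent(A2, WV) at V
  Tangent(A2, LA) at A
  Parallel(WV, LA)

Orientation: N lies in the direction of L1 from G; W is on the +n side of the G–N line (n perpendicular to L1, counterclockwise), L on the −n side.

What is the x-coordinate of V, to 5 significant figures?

2.7233

The slot axis is L1's direction at 75.4°, so u = (cos 75.4°, sin 75.4°) = (0.25207, 0.96771) and n = (−sin 75.4°, cos 75.4°) = (-0.96771, 0.25207). G is at the origin and N lies 41.9 along u from G, so N = 41.9·u = (10.562, 40.547). Tangency of A1 to both parallel lines with radius 8.1 puts W and L at G ± 8.1·n: W = (-7.8384, 2.0418), L = (7.8384, -2.0418). Equal radii place V and A the same way about N: V = N + 8.1·n = (2.7233, 42.589), A = N − 8.1·n = (18.400, 38.505). So V.x = 2.7233.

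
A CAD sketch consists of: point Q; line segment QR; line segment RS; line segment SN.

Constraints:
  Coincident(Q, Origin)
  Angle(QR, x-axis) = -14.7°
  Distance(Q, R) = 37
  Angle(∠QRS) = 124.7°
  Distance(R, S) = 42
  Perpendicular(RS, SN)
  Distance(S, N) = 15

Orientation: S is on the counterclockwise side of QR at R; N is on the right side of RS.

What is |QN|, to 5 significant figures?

77.717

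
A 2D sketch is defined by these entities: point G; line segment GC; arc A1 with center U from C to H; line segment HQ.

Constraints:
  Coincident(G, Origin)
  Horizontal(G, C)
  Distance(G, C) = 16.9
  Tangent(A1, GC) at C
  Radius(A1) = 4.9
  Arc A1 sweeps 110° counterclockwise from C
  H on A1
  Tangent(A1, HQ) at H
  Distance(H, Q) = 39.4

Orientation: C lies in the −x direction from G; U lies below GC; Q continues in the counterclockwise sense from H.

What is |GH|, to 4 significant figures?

22.49

G is at the origin; G and C share the same y with |GC| = 16.9 and C on the −x side, so C = (-16.90, 0.000). Since A1 is tangent to GC there, UC ⟂ GC, so U = C + (0, -4.9) = (-16.90, -4.900). On A1, C sits at bearing 90° from U; a 110° counterclockwise sweep puts H at bearing 200°, so H = U + 4.9·(cos 200°, sin 200°) = (-21.50, -6.576). Then |GH| = |H − G| = 22.49.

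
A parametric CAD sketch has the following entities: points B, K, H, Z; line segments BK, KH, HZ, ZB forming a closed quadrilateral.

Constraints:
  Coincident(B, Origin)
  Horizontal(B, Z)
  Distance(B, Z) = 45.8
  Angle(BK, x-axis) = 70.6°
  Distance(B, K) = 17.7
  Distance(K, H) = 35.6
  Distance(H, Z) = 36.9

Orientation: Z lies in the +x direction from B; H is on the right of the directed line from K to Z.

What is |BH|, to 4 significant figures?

22.61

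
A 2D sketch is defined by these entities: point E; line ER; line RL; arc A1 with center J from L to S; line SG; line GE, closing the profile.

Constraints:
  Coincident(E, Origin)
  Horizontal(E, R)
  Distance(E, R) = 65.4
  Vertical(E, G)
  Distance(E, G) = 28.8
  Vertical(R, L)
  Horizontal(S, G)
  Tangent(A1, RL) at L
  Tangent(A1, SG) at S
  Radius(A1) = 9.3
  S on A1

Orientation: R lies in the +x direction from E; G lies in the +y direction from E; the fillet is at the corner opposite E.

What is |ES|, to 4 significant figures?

63.06

E is at the origin; ER is horizontal with |ER| = 65.4 and R on the +x side, so R = (65.40, 0.000). E and G share the same x with |EG| = 28.8 and G on the +y side, so G = (0.000, 28.80). The virtual corner opposite E is at (65.40, 28.80). The tangent condition forces JL to be normal to RL and since A1 is tangent to SG there, JS ⟂ SG, with radius 9.3, so the center J sits 9.3 in from both sides at J = (56.10, 19.50). That places the tangent points at L = (65.40, 19.50) on RL and S = (56.10, 28.80) on SG. Then |ES| = |S − E| = 63.06.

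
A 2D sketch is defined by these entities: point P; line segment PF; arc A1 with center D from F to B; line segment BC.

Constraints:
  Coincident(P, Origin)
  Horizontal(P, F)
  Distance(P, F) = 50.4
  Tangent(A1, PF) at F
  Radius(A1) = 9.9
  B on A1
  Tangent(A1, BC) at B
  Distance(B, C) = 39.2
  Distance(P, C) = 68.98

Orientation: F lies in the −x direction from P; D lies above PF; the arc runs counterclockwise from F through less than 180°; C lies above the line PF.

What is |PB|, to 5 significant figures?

42.261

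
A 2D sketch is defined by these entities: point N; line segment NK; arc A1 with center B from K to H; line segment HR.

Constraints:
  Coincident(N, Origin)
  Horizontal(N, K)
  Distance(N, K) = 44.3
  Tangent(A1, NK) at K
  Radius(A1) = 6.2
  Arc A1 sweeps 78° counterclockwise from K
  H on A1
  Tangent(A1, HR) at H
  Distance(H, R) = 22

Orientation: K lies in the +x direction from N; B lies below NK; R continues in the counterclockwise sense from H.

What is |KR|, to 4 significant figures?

28.49

N is at the origin; NK is horizontal with |NK| = 44.3 and K on the +x side, so K = (44.30, 0.000). A1 meets NK tangentially, so BK is at right angles to NK, so B = K + (0, -6.2) = (44.30, -6.200). On A1, K sits at bearing 90° from B; a 78° counterclockwise sweep puts H at bearing 168°, so H = B + 6.2·(cos 168°, sin 168°) = (38.24, -4.911). The tangent condition forces BH to be normal to HR, so HR runs along (−sin 168°, cos 168°); with |HR| = 22.0, R = (33.66, -26.43). Then |KR| = |R − K| = 28.49.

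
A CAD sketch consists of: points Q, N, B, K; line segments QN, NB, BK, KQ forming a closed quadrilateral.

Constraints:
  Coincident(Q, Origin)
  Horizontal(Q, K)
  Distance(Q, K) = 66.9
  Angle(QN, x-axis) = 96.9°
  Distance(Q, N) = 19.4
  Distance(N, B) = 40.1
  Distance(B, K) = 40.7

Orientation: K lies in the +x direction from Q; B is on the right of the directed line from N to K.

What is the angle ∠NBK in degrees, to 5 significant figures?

125.58°

Q is at the origin; Q and K share the same y with |QK| = 66.9 and K in +x, so K = (66.9, 0). QN runs at 96.9° with |QN| = 19.4, so N = (-2.3307, 19.259). B is determined by |NB| = 40.1 and |BK| = 40.7 together: it lies at the intersection of circle(N, 40.1) and circle(K, 40.7). With |NK| = 71.860, the foot of the radical line on NK is 35.593 from N and the perpendicular offset is √(40.1² − 35.593²) = 18.471. Taking the right-of-NK solution: B = (27.009, -8.0752).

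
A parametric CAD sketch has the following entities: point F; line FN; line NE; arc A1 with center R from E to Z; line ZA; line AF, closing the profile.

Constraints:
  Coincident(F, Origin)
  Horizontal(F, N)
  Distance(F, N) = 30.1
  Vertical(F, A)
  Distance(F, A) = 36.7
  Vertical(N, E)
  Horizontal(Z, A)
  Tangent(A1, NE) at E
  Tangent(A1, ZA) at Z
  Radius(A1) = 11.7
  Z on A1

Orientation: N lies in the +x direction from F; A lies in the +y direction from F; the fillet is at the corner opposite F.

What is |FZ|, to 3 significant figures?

41.1

The virtual corner opposite F is at (30.1, 36.7). Since A1 is tangent to NE there, RE ⟂ NE and tangency of A1 to ZA means the radius RZ is perpendicular to ZA, with radius 11.7, so the center R sits 11.7 in from both sides at R = (18.4, 25.0). That places the tangent points at E = (30.1, 25.0) on NE and Z = (18.4, 36.7) on ZA. Then |FZ| = |Z − F| = 41.1.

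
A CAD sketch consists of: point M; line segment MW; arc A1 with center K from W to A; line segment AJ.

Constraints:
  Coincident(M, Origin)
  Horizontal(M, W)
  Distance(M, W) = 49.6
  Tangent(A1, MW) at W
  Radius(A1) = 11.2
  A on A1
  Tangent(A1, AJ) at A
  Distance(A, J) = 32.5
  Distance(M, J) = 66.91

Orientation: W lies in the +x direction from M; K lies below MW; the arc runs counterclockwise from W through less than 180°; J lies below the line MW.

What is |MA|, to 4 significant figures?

41.62

M is at the origin; MW is horizontal with |MW| = 49.6 and W on the +x side, so W = (49.60, 0.000). Since A1 is tangent to MW there, KW ⟂ MW, so K = W + (0, -11.2) = (49.60, -11.20). Since KA ⟂ AJ (tangency), |KJ| = √(11.2² + 32.5²) = 34.38 regardless of where A sits on A1. So J lies on both circle(M, 66.91) and circle(K, 34.38); the below-MW intersection is J = (48.99, -45.57). A is the foot of the tangent from J: A = (38.95, -14.66).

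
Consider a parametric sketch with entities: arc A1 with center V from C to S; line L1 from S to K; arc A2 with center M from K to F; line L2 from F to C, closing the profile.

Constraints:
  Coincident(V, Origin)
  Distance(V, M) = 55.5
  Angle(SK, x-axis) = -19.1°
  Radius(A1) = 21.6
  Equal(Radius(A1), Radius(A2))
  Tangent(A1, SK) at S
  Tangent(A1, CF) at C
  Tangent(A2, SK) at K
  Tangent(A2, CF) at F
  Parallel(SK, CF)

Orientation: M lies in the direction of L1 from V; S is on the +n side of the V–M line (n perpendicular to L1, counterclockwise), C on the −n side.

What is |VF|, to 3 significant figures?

59.6

Tangency of A1 to both parallel lines with radius 21.6 puts S and C at V ± 21.6·n: S = (7.07, 20.4), C = (-7.07, -20.4). Equal radii place K and F the same way about M: K = M + 21.6·n = (59.5, 2.25), F = M − 21.6·n = (45.4, -38.6). Then |VF| = |F − V| = 59.6.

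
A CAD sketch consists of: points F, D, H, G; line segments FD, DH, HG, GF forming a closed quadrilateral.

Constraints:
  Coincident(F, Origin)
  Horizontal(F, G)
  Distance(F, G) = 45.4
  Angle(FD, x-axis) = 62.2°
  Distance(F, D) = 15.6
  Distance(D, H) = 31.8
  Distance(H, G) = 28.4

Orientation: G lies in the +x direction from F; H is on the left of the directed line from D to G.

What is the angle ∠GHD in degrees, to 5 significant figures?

84.475°

F is at the origin; F and G share the same y with |FG| = 45.4 and G in +x, so G = (45.4, 0). FD runs at 62.2° with |FD| = 15.6, so D = (7.2756, 13.799). H is determined by |DH| = 31.8 and |HG| = 28.4 together: it lies at the intersection of circle(D, 31.8) and circle(G, 28.4). With |DG| = 40.545, the foot of the radical line on DG is 22.797 from D and the perpendicular offset is √(31.8² − 22.797²) = 22.171. Taking the left-of-DG solution: H = (36.257, 26.888).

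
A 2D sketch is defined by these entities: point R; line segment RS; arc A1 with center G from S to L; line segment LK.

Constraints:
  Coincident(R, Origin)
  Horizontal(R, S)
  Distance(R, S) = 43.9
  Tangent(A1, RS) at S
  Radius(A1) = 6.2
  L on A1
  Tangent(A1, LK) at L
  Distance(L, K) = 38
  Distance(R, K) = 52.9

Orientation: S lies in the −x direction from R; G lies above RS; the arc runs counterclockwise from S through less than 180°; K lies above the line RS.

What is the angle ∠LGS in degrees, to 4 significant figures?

80.26°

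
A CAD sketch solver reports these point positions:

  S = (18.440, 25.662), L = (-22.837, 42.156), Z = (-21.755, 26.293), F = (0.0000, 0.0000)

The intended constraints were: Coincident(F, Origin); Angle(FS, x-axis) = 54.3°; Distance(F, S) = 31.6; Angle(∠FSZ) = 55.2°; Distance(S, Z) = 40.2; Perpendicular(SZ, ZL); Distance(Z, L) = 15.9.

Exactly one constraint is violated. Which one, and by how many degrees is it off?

Perpendicular(SZ, ZL) — off by 4.80°.

F = (0.00, 0.00) ✓; FS at 54.30° ✓; |FS| = 31.60 ✓; ∠FSZ = 55.20° ✓; |SZ| = 40.20 ✓; ∠(SZ, ZL) = 85.20° ✗; |ZL| = 15.90 ✓.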